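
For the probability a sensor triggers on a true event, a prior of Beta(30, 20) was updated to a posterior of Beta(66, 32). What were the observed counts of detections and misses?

Beta is conjugate to the binomial likelihood: posterior = Beta(α+s, β+f).
Match parameters: s=66−30=36, f=32−20=12.

36 detections and 12 misses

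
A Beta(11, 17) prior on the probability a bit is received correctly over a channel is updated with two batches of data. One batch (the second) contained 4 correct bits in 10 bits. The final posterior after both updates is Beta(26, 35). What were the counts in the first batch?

Sequential conjugate updates are equivalent to a single update on the pooled data, so total successes = posterior α − prior α and total failures = posterior β − prior β.
Total across both batches: 26−11=15 correct bits, 35−17=18 errors.
Subtract the second batch: 15−4=11 correct bits and 18−6=12 errors.

11 correct bits and 12 errors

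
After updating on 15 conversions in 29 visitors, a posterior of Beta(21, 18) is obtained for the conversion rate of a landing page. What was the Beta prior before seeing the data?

Under Beta–binomial conjugacy the posterior parameters are (a+s, b+f).
So a = 21 − 15 = 6 and b = 18 − 14 = 4.

Beta(6, 4)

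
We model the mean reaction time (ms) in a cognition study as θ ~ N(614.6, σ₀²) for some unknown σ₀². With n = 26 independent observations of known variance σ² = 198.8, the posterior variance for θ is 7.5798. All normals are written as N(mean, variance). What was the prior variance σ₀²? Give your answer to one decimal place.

For the Normal–Normal model with known σ², precisions add: τ_n = τ₀ + n/σ².
So 1/σ₀² = 1/7.5798 − 26/198.8 = 0.131930 − 0.130785 = 0.001145.
Hence σ₀² = 1/0.001145 ≈ 873.4.

σ₀² = 873.4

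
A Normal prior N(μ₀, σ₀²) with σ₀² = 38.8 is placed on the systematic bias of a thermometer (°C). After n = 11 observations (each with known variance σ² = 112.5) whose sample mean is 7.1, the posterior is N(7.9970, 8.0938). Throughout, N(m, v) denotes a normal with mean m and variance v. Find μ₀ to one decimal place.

μ₀ = 11.4

With known observation variance, the Normal–Normal posterior has precision τ_n = τ₀ + n/σ² and mean μ_n = (τ₀μ₀ + (n/σ²)x̄)/τ_n.
Here τ₀ = 1/38.8 = 0.025773 and τ_data = 11/112.5 = 0.097778, so τ_n = 0.123551.
Rearranging for μ₀: μ₀ = (μ_n·τ_n − τ_data·x̄)/τ₀ = (7.9970·0.123551 − 0.097778·7.1) / 0.025773 = 0.293814/0.025773 ≈ 11.4.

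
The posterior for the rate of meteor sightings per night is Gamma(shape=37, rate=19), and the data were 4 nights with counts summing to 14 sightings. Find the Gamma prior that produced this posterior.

Gamma(shape=23, rate=15)

A Gamma(α, β) prior (rate parametrization) on a Poisson rate with n observations summing to S gives posterior Gamma(α+S, β+n).
So α = 37 − 14 = 23 and β = 19 − 4 = 15.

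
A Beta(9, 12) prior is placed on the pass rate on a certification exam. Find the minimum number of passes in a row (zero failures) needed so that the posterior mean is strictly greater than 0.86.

After k passes and 0 failures the posterior is Beta(9+k, 12), with mean (9+k)/(9+12+k).
Set (9+k)/(21+k) > 0.86 and solve: k > (0.86·21 − 9)/(1 − 0.86) = 64.714.
The smallest integer exceeding 64.714 is 65, and checking k=65: (74)/(86) = 0.8605 > 0.86.

k = 65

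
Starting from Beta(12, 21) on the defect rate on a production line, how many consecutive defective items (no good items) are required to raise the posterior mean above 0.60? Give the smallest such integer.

After k defective items and 0 good items the posterior is Beta(12+k, 21), with mean (12+k)/(12+21+k).
Set (12+k)/(33+k) > 0.60 and solve: k > (0.60·33 − 12)/(1 − 0.60) = 19.500.
The smallest integer exceeding 19.500 is 20.

k = 20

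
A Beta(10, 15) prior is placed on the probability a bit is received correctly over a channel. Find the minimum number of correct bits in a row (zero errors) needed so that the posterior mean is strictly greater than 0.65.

k = 18

After k correct bits and 0 errors the posterior is Beta(10+k, 15), with mean (10+k)/(10+15+k).
Set (10+k)/(25+k) > 0.65 and solve: k > (0.65·25 − 10)/(1 − 0.65) = 17.857.
The smallest integer exceeding 17.857 is 18.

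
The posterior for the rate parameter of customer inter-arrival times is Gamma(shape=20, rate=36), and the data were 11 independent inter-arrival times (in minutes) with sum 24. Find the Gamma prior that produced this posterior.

For an exponential likelihood with a Gamma(α, β) prior on the rate, n observations with total T give posterior Gamma(α+n, β+T).
So α = 20 − 11 = 9 and β = 36 − 24 = 12.

Gamma(shape=9, rate=12)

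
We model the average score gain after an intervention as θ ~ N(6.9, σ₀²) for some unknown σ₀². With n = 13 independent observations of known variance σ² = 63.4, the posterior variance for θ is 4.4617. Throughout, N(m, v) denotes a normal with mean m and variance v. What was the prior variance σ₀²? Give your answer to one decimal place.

σ₀² = 52.4

For the Normal–Normal model with known σ², precisions add: τ_n = τ₀ + n/σ².
So 1/σ₀² = 1/4.4617 − 13/63.4 = 0.224130 − 0.205047 = 0.019083.
Hence σ₀² = 1/0.019083 ≈ 52.4.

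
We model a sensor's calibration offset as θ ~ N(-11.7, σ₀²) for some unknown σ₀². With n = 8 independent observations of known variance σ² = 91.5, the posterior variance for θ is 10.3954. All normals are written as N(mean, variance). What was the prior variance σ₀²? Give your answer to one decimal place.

For the Normal–Normal model with known σ², precisions add: τ_n = τ₀ + n/σ².
So 1/σ₀² = 1/10.3954 − 8/91.5 = 0.096196 − 0.087432 = 0.008764.
Hence σ₀² = 1/0.008764 ≈ 114.1.

σ₀² = 114.1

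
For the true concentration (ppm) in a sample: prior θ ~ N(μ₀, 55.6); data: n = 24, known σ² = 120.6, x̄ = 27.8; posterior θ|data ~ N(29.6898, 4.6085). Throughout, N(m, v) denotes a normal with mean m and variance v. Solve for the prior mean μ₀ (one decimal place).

μ₀ = 50.6

With known observation variance, the Normal–Normal posterior has precision τ_n = τ₀ + n/σ² and mean μ_n = (τ₀μ₀ + (n/σ²)x̄)/τ_n.
Here τ₀ = 1/55.6 = 0.017986 and τ_data = 24/120.6 = 0.199005, so τ_n = 0.216991.
Rearranging for μ₀: μ₀ = (μ_n·τ_n − τ_data·x̄)/τ₀ = (29.6898·0.216991 − 0.199005·27.8) / 0.017986 = 0.910080/0.017986 ≈ 50.6.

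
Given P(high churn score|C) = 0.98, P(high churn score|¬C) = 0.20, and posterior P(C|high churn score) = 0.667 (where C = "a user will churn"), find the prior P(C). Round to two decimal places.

In odds form, posterior odds = prior odds × likelihood ratio, so prior odds = posterior odds ÷ LR.
Posterior odds = 0.667/(1−0.667) = 2.0030. LR = 0.98/0.20 = 4.9000.
Prior odds = 2.0030/4.9000 = 0.4088, so P(C) = 0.4088/(1+0.4088) ≈ 0.29.

P(C) = 0.29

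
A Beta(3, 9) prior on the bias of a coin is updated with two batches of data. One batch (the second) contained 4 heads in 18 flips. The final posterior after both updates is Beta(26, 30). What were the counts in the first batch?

Sequential conjugate updates are equivalent to a single update on the pooled data, so total successes = posterior α − prior α and total failures = posterior β − prior β.
Total across both batches: 26−3=23 heads, 30−9=21 tails.
Subtract the second batch: 23−4=19 heads and 21−14=7 tails.

19 heads and 7 tails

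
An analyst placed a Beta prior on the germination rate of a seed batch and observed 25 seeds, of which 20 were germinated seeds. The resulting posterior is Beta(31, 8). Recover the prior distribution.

Beta(11, 3)

Under Beta–binomial conjugacy the posterior parameters are (a+s, b+f).
Subtract the data counts: 31−20=11, 8−5=3.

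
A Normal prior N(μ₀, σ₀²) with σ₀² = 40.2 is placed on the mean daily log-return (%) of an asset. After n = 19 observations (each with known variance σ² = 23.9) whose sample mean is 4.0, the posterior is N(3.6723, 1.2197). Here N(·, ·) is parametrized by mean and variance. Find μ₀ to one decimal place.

μ₀ = -6.8

The posterior mean is a precision-weighted average: μ_n = (τ₀μ₀ + τ_data·x̄)/(τ₀+τ_data), with τ₀=1/σ₀² and τ_data=n/σ².
Here τ₀ = 1/40.2 = 0.024876 and τ_data = 19/23.9 = 0.794979, so τ_n = 0.819855.
Rearranging for μ₀: μ₀ = (μ_n·τ_n − τ_data·x̄)/τ₀ = (3.6723·0.819855 − 0.794979·4.0) / 0.024876 = -0.169162/0.024876 ≈ -6.8.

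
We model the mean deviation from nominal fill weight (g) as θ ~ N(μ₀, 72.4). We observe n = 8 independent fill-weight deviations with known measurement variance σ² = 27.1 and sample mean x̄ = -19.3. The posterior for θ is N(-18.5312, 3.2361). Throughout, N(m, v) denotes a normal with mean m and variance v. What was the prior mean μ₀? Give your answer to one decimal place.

With known observation variance, the Normal–Normal posterior has precision τ_n = τ₀ + n/σ² and mean μ_n = (τ₀μ₀ + (n/σ²)x̄)/τ_n.
Here τ₀ = 1/72.4 = 0.013812 and τ_data = 8/27.1 = 0.295203, so τ_n = 0.309015.
Rearranging for μ₀: μ₀ = (μ_n·τ_n − τ_data·x̄)/τ₀ = (-18.5312·0.309015 − 0.295203·-19.3) / 0.013812 = -0.029001/0.013812 ≈ -2.1.

μ₀ = -2.1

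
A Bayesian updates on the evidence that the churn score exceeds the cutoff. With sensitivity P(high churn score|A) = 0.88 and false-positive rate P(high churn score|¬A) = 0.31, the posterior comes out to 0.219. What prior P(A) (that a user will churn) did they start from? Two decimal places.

Bayes' rule in odds form gives O(A|E) = O(A)·[P(E|A)/P(E|¬A)], hence O(A) = O(A|E)/LR.
Posterior odds = 0.219/(1−0.219) = 0.2804. LR = 0.88/0.31 = 2.8387.
Prior odds = 0.2804/2.8387 = 0.0988, so P(A) = 0.0988/(1+0.0988) ≈ 0.09.

P(A) = 0.09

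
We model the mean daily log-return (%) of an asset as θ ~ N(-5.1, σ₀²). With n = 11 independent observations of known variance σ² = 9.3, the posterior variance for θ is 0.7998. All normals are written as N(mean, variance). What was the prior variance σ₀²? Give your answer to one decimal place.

σ₀² = 14.8

For the Normal–Normal model with known σ², precisions add: τ_n = τ₀ + n/σ².
So 1/σ₀² = 1/0.7998 − 11/9.3 = 1.250313 − 1.182796 = 0.067517.
Hence σ₀² = 1/0.067517 ≈ 14.8.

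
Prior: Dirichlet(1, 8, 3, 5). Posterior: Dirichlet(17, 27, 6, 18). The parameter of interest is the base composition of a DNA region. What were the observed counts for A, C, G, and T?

For a Dirichlet(α) prior with multinomial counts c, the posterior is Dirichlet(α + c) componentwise.
Counts are posterior − prior componentwise: 17−1=16, 27−8=19, 6−3=3, 18−5=13.

counts (16, 19, 3, 13)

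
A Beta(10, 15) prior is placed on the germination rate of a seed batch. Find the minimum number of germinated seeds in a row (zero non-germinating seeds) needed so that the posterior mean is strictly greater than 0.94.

k = 226

After k germinated seeds and 0 non-germinating seeds the posterior is Beta(10+k, 15), with mean (10+k)/(10+15+k).
Set (10+k)/(25+k) > 0.94 and solve: k > (0.94·25 − 10)/(1 − 0.94) = 225.000.
The smallest integer exceeding 225.000 is 226, and checking k=226: (236)/(251) = 0.9402 > 0.94.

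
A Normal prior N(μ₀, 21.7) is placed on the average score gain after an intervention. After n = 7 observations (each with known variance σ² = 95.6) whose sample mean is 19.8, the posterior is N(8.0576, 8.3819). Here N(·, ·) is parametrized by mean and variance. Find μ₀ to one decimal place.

μ₀ = -10.6

The posterior mean is a precision-weighted average: μ_n = (τ₀μ₀ + τ_data·x̄)/(τ₀+τ_data), with τ₀=1/σ₀² and τ_data=n/σ².
Here τ₀ = 1/21.7 = 0.046083 and τ_data = 7/95.6 = 0.073222, so τ_n = 0.119305.
Rearranging for μ₀: μ₀ = (μ_n·τ_n − τ_data·x̄)/τ₀ = (8.0576·0.119305 − 0.073222·19.8) / 0.046083 = -0.488484/0.046083 ≈ -10.6.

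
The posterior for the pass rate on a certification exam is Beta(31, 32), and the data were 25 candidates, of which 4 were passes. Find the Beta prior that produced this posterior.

Beta(27, 11)

Under Beta–binomial conjugacy the posterior parameters are (a+s, b+f).
So a = 31 − 4 = 27 and b = 32 − 21 = 11.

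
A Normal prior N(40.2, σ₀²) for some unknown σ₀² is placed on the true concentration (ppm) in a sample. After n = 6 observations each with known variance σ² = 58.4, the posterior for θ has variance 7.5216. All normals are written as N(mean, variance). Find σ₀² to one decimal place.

σ₀² = 33.1

Posterior precision equals prior precision plus data precision: 1/σ_n² = 1/σ₀² + n/σ².
So 1/σ₀² = 1/7.5216 − 6/58.4 = 0.132950 − 0.102740 = 0.030210.
Hence σ₀² = 1/0.030210 ≈ 33.1.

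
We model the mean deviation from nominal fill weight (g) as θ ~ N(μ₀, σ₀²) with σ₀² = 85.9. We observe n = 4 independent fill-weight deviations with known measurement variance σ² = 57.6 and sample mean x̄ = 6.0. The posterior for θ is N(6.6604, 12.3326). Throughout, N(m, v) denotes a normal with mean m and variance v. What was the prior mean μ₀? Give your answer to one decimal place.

μ₀ = 10.6

With known observation variance, the Normal–Normal posterior has precision τ_n = τ₀ + n/σ² and mean μ_n = (τ₀μ₀ + (n/σ²)x̄)/τ_n.
Here τ₀ = 1/85.9 = 0.011641 and τ_data = 4/57.6 = 0.069444, so τ_n = 0.081085.
Rearranging for μ₀: μ₀ = (μ_n·τ_n − τ_data·x̄)/τ₀ = (6.6604·0.081085 − 0.069444·6.0) / 0.011641 = 0.123395/0.011641 ≈ 10.6.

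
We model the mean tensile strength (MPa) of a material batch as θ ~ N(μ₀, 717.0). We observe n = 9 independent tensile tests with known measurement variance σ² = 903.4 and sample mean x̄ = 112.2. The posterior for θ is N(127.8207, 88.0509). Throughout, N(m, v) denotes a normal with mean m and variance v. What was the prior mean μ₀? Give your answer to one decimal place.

μ₀ = 239.4

With known observation variance, the Normal–Normal posterior has precision τ_n = τ₀ + n/σ² and mean μ_n = (τ₀μ₀ + (n/σ²)x̄)/τ_n.
Here τ₀ = 1/717.0 = 0.001395 and τ_data = 9/903.4 = 0.009962, so τ_n = 0.011357.
Rearranging for μ₀: μ₀ = (μ_n·τ_n − τ_data·x̄)/τ₀ = (127.8207·0.011357 − 0.009962·112.2) / 0.001395 = 0.333923/0.001395 ≈ 239.4.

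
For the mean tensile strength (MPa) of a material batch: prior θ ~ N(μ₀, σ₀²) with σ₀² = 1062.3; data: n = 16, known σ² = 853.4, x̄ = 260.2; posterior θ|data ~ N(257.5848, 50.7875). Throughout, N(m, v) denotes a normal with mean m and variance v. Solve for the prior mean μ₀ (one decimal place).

The posterior mean is a precision-weighted average: μ_n = (τ₀μ₀ + τ_data·x̄)/(τ₀+τ_data), with τ₀=1/σ₀² and τ_data=n/σ².
Here τ₀ = 1/1062.3 = 0.000941 and τ_data = 16/853.4 = 0.018749, so τ_n = 0.019690.
Rearranging for μ₀: μ₀ = (μ_n·τ_n − τ_data·x̄)/τ₀ = (257.5848·0.019690 − 0.018749·260.2) / 0.000941 = 0.193355/0.000941 ≈ 205.5.

μ₀ = 205.5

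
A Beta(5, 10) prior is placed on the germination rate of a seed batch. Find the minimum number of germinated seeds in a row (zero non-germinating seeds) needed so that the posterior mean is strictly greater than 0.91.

k = 97

After k germinated seeds and 0 non-germinating seeds the posterior is Beta(5+k, 10), with mean (5+k)/(5+10+k).
Set (5+k)/(15+k) > 0.91 and solve: k > (0.91·15 − 5)/(1 − 0.91) = 96.111.
The smallest integer exceeding 96.111 is 97.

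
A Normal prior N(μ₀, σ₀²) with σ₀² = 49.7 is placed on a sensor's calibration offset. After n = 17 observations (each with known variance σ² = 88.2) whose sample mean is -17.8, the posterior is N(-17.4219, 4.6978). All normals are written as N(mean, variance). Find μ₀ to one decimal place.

μ₀ = -13.8

With known observation variance, the Normal–Normal posterior has precision τ_n = τ₀ + n/σ² and mean μ_n = (τ₀μ₀ + (n/σ²)x̄)/τ_n.
Here τ₀ = 1/49.7 = 0.020121 and τ_data = 17/88.2 = 0.192744, so τ_n = 0.212865.
Rearranging for μ₀: μ₀ = (μ_n·τ_n − τ_data·x̄)/τ₀ = (-17.4219·0.212865 − 0.192744·-17.8) / 0.020121 = -0.277670/0.020121 ≈ -13.8.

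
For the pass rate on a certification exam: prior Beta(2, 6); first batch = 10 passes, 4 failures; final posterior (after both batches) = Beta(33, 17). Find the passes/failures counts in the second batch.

21 passes and 7 failures

Sequential conjugate updates are equivalent to a single update on the pooled data, so total successes = posterior α − prior α and total failures = posterior β − prior β.
Total across both batches: 33−2=31 passes, 17−6=11 failures.
Subtract the first batch: 31−10=21 passes and 11−4=7 failures.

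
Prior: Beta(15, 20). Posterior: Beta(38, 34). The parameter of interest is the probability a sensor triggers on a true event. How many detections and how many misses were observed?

Under Beta–binomial conjugacy the posterior parameters are (α+s, β+f).
Match parameters: s=38−15=23, f=34−20=14.

23 detections and 14 misses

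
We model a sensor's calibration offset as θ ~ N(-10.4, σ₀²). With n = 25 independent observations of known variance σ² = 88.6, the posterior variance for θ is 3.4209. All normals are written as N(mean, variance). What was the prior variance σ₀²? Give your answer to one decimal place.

Posterior precision equals prior precision plus data precision: 1/σ_n² = 1/σ₀² + n/σ².
So 1/σ₀² = 1/3.4209 − 25/88.6 = 0.292321 − 0.282167 = 0.010154.
Hence σ₀² = 1/0.010154 ≈ 98.5.

σ₀² = 98.5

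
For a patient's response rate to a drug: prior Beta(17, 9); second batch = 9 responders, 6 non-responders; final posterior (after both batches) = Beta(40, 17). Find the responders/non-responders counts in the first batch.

Sequential conjugate updates are equivalent to a single update on the pooled data, so total successes = posterior α − prior α and total failures = posterior β − prior β.
Total across both batches: 40−17=23 responders, 17−9=8 non-responders.
Subtract the second batch: 23−9=14 responders and 8−6=2 non-responders.

14 responders and 2 non-responders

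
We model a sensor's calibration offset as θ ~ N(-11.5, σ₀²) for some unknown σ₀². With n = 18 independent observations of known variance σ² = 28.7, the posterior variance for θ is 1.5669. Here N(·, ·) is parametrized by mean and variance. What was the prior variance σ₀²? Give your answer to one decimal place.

Posterior precision equals prior precision plus data precision: 1/σ_n² = 1/σ₀² + n/σ².
So 1/σ₀² = 1/1.5669 − 18/28.7 = 0.638203 − 0.627178 = 0.011025.
Hence σ₀² = 1/0.011025 ≈ 90.7.

σ₀² = 90.7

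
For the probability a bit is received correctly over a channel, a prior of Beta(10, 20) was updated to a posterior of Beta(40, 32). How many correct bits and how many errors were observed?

30 correct bits and 12 errors

Under Beta–binomial conjugacy the posterior parameters are (α+s, β+f).
Match parameters: s=40−10=30, f=32−20=12.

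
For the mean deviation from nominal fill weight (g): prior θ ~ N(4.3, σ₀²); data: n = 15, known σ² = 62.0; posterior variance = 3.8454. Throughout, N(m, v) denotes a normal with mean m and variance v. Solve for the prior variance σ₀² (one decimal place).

σ₀² = 55.2

For the Normal–Normal model with known σ², precisions add: τ_n = τ₀ + n/σ².
So 1/σ₀² = 1/3.8454 − 15/62.0 = 0.260051 − 0.241935 = 0.018116.
Hence σ₀² = 1/0.018116 ≈ 55.2.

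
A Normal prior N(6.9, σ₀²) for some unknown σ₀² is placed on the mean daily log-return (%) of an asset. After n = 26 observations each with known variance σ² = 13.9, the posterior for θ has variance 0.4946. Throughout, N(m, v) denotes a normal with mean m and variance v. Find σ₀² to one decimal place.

σ₀² = 6.6

Posterior precision equals prior precision plus data precision: 1/σ_n² = 1/σ₀² + n/σ².
So 1/σ₀² = 1/0.4946 − 26/13.9 = 2.021836 − 1.870504 = 0.151332.
Hence σ₀² = 1/0.151332 ≈ 6.6.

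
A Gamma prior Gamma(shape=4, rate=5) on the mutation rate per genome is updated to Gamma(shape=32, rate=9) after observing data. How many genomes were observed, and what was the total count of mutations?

Gamma–Poisson conjugacy: posterior shape = α + Σxᵢ, posterior rate = β + n.
Matching: Σxᵢ = 32 − 4 = 28 and n = 9 − 5 = 4.

n = 4 genomes with total 28 mutations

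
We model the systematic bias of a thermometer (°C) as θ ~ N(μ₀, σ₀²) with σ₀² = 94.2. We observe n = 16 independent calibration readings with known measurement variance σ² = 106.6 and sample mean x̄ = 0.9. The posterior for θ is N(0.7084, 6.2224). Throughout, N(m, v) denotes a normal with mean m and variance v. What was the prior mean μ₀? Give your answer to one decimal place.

The posterior mean is a precision-weighted average: μ_n = (τ₀μ₀ + τ_data·x̄)/(τ₀+τ_data), with τ₀=1/σ₀² and τ_data=n/σ².
Here τ₀ = 1/94.2 = 0.010616 and τ_data = 16/106.6 = 0.150094, so τ_n = 0.160710.
Rearranging for μ₀: μ₀ = (μ_n·τ_n − τ_data·x̄)/τ₀ = (0.7084·0.160710 − 0.150094·0.9) / 0.010616 = -0.021238/0.010616 ≈ -2.0.

μ₀ = -2.0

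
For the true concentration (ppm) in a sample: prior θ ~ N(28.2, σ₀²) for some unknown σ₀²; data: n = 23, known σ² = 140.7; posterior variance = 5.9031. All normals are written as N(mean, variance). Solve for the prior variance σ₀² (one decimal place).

σ₀² = 168.5

Posterior precision equals prior precision plus data precision: 1/σ_n² = 1/σ₀² + n/σ².
So 1/σ₀² = 1/5.9031 − 23/140.7 = 0.169403 − 0.163468 = 0.005935.
Hence σ₀² = 1/0.005935 ≈ 168.5.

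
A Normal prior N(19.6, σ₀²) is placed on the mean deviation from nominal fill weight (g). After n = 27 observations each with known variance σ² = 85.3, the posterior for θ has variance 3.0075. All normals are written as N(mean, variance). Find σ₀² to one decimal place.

For the Normal–Normal model with known σ², precisions add: τ_n = τ₀ + n/σ².
So 1/σ₀² = 1/3.0075 − 27/85.3 = 0.332502 − 0.316530 = 0.015972.
Hence σ₀² = 1/0.015972 ≈ 62.6.

σ₀² = 62.6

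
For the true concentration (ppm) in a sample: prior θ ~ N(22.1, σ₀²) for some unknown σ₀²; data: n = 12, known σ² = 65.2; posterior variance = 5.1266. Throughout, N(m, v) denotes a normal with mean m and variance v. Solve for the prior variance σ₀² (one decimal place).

σ₀² = 90.8

Posterior precision equals prior precision plus data precision: 1/σ_n² = 1/σ₀² + n/σ².
So 1/σ₀² = 1/5.1266 − 12/65.2 = 0.195061 − 0.184049 = 0.011012.
Hence σ₀² = 1/0.011012 ≈ 90.8.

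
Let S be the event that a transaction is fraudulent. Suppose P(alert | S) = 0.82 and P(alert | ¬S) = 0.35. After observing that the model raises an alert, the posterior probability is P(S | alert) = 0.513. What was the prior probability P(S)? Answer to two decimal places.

Bayes' rule in odds form gives O(S|E) = O(S)·[P(E|S)/P(E|¬S)], hence O(S) = O(S|E)/LR.
Posterior odds = 0.513/(1−0.513) = 1.0534. LR = 0.82/0.35 = 2.3429.
Prior odds = 1.0534/2.3429 = 0.4496, so P(S) = 0.4496/(1+0.4496) ≈ 0.31.

P(S) = 0.31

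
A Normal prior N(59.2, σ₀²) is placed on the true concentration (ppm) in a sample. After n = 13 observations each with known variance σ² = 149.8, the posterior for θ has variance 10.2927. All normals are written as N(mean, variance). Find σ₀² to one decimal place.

σ₀² = 96.4

For the Normal–Normal model with known σ², precisions add: τ_n = τ₀ + n/σ².
So 1/σ₀² = 1/10.2927 − 13/149.8 = 0.097156 − 0.086782 = 0.010374.
Hence σ₀² = 1/0.010374 ≈ 96.4.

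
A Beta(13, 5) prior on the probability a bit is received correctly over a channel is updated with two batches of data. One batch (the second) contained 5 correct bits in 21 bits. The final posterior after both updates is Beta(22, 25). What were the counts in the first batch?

4 correct bits and 4 errors

Sequential conjugate updates are equivalent to a single update on the pooled data, so total successes = posterior α − prior α and total failures = posterior β − prior β.
Total across both batches: 22−13=9 correct bits, 25−5=20 errors.
Subtract the second batch: 9−5=4 correct bits and 20−16=4 errors.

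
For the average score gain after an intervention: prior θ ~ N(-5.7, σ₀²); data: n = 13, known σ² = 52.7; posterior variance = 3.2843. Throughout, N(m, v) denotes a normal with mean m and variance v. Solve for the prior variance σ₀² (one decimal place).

Posterior precision equals prior precision plus data precision: 1/σ_n² = 1/σ₀² + n/σ².
So 1/σ₀² = 1/3.2843 − 13/52.7 = 0.304479 − 0.246679 = 0.057800.
Hence σ₀² = 1/0.057800 ≈ 17.3.

σ₀² = 17.3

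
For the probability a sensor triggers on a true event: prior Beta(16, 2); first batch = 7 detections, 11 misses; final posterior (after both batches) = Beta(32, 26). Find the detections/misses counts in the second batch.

9 detections and 13 misses

Sequential conjugate updates are equivalent to a single update on the pooled data, so total successes = posterior α − prior α and total failures = posterior β − prior β.
Total across both batches: 32−16=16 detections, 26−2=24 misses.
Subtract the first batch: 16−7=9 detections and 24−11=13 misses.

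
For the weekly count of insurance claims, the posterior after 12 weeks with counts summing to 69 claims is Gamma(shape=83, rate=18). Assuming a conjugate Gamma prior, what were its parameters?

Gamma–Poisson conjugacy: posterior shape = α + Σxᵢ, posterior rate = β + n.
So α = 83 − 69 = 14 and β = 18 − 12 = 6.

Gamma(shape=14, rate=6)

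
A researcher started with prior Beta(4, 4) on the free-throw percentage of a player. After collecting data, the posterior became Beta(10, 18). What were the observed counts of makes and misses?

6 makes and 14 misses

Beta is conjugate to the binomial likelihood: posterior = Beta(α+s, β+f).
Match parameters: s=10−4=6, f=18−4=14.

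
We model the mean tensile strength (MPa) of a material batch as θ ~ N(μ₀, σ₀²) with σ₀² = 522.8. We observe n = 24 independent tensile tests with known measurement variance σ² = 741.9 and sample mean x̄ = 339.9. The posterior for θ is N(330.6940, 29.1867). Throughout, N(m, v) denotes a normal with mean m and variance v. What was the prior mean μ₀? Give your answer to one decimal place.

μ₀ = 175.0

With known observation variance, the Normal–Normal posterior has precision τ_n = τ₀ + n/σ² and mean μ_n = (τ₀μ₀ + (n/σ²)x̄)/τ_n.
Here τ₀ = 1/522.8 = 0.001913 and τ_data = 24/741.9 = 0.032349, so τ_n = 0.034262.
Rearranging for μ₀: μ₀ = (μ_n·τ_n − τ_data·x̄)/τ₀ = (330.6940·0.034262 − 0.032349·339.9) / 0.001913 = 0.334813/0.001913 ≈ 175.0.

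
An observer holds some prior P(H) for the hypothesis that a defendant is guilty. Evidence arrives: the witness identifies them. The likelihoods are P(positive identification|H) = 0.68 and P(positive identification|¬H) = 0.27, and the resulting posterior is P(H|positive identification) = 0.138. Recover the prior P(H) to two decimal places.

P(H) = 0.06

Bayes' rule in odds form gives O(H|E) = O(H)·[P(E|H)/P(E|¬H)], hence O(H) = O(H|E)/LR.
Posterior odds = 0.138/(1−0.138) = 0.1601. LR = 0.68/0.27 = 2.5185.
Prior odds = 0.1601/2.5185 = 0.0636, so P(H) = 0.0636/(1+0.0636) ≈ 0.06.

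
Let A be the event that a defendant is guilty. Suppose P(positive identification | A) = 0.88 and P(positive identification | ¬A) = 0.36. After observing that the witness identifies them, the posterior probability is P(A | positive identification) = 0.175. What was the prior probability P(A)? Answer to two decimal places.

P(A) = 0.08

In odds form, posterior odds = prior odds × likelihood ratio, so prior odds = posterior odds ÷ LR.
Posterior odds = 0.175/(1−0.175) = 0.2121. LR = 0.88/0.36 = 2.4444.
Prior odds = 0.2121/2.4444 = 0.0868, so P(A) = 0.0868/(1+0.0868) ≈ 0.08.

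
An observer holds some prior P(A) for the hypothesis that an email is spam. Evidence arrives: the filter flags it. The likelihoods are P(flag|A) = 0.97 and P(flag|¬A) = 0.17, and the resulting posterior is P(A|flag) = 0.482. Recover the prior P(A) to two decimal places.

In odds form, posterior odds = prior odds × likelihood ratio, so prior odds = posterior odds ÷ LR.
Posterior odds = 0.482/(1−0.482) = 0.9305. LR = 0.97/0.17 = 5.7059.
Prior odds = 0.9305/5.7059 = 0.1631, so P(A) = 0.1631/(1+0.1631) ≈ 0.14.

P(A) = 0.14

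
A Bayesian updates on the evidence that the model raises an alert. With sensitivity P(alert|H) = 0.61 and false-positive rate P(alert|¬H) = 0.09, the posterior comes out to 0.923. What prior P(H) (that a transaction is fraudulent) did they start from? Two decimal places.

P(H) = 0.64

Bayes' rule in odds form gives O(H|E) = O(H)·[P(E|H)/P(E|¬H)], hence O(H) = O(H|E)/LR.
Posterior odds = 0.923/(1−0.923) = 11.9870. LR = 0.61/0.09 = 6.7778.
Prior odds = 11.9870/6.7778 = 1.7686, so P(H) = 1.7686/(1+1.7686) ≈ 0.64.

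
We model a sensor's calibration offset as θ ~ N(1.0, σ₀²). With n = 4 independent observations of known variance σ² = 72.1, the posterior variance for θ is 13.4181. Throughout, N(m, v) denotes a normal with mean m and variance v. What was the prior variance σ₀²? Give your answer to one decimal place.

σ₀² = 52.5

For the Normal–Normal model with known σ², precisions add: τ_n = τ₀ + n/σ².
So 1/σ₀² = 1/13.4181 − 4/72.1 = 0.074526 − 0.055479 = 0.019047.
Hence σ₀² = 1/0.019047 ≈ 52.5.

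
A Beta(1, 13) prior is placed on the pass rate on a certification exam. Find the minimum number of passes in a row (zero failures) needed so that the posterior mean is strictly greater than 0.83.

k = 63

After k passes and 0 failures the posterior is Beta(1+k, 13), with mean (1+k)/(1+13+k).
Set (1+k)/(14+k) > 0.83 and solve: k > (0.83·14 − 1)/(1 − 0.83) = 62.471.
The smallest integer exceeding 62.471 is 63.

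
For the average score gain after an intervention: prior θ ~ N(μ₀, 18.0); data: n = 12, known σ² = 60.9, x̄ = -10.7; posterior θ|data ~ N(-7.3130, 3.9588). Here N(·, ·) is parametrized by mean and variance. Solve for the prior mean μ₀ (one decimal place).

μ₀ = 4.7

With known observation variance, the Normal–Normal posterior has precision τ_n = τ₀ + n/σ² and mean μ_n = (τ₀μ₀ + (n/σ²)x̄)/τ_n.
Here τ₀ = 1/18.0 = 0.055556 and τ_data = 12/60.9 = 0.197044, so τ_n = 0.252600.
Rearranging for μ₀: μ₀ = (μ_n·τ_n − τ_data·x̄)/τ₀ = (-7.3130·0.252600 − 0.197044·-10.7) / 0.055556 = 0.261107/0.055556 ≈ 4.7.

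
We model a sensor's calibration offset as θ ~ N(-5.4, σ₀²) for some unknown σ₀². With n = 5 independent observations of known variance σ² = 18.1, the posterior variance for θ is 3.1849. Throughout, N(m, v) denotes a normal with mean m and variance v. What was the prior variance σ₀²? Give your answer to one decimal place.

For the Normal–Normal model with known σ², precisions add: τ_n = τ₀ + n/σ².
So 1/σ₀² = 1/3.1849 − 5/18.1 = 0.313982 − 0.276243 = 0.037739.
Hence σ₀² = 1/0.037739 ≈ 26.5.

σ₀² = 26.5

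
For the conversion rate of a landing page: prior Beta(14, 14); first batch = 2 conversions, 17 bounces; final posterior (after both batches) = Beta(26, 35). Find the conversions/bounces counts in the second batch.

Sequential conjugate updates are equivalent to a single update on the pooled data, so total successes = posterior α − prior α and total failures = posterior β − prior β.
Total across both batches: 26−14=12 conversions, 35−14=21 bounces.
Subtract the first batch: 12−2=10 conversions and 21−17=4 bounces.

10 conversions and 4 bounces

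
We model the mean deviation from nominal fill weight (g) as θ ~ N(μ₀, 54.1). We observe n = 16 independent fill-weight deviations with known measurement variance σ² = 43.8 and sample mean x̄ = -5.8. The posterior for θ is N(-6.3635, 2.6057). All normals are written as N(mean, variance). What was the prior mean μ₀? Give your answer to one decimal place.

μ₀ = -17.5

The posterior mean is a precision-weighted average: μ_n = (τ₀μ₀ + τ_data·x̄)/(τ₀+τ_data), with τ₀=1/σ₀² and τ_data=n/σ².
Here τ₀ = 1/54.1 = 0.018484 and τ_data = 16/43.8 = 0.365297, so τ_n = 0.383781.
Rearranging for μ₀: μ₀ = (μ_n·τ_n − τ_data·x̄)/τ₀ = (-6.3635·0.383781 − 0.365297·-5.8) / 0.018484 = -0.323468/0.018484 ≈ -17.5.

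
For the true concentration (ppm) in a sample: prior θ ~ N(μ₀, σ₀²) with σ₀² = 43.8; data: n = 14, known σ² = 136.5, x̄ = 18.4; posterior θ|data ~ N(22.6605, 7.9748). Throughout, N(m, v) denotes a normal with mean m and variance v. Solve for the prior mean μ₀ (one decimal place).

μ₀ = 41.8

The posterior mean is a precision-weighted average: μ_n = (τ₀μ₀ + τ_data·x̄)/(τ₀+τ_data), with τ₀=1/σ₀² and τ_data=n/σ².
Here τ₀ = 1/43.8 = 0.022831 and τ_data = 14/136.5 = 0.102564, so τ_n = 0.125395.
Rearranging for μ₀: μ₀ = (μ_n·τ_n − τ_data·x̄)/τ₀ = (22.6605·0.125395 − 0.102564·18.4) / 0.022831 = 0.954336/0.022831 ≈ 41.8.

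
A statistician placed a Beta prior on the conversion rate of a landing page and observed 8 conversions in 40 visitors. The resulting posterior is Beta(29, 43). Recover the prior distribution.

Under Beta–binomial conjugacy the posterior parameters are (a+s, b+f).
So a = 29 − 8 = 21 and b = 43 − 32 = 11.

Beta(21, 11)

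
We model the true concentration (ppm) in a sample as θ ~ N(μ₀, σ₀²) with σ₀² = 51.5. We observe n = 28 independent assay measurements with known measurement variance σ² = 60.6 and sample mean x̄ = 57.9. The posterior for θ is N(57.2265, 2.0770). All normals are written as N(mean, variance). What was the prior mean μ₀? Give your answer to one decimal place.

μ₀ = 41.2

The posterior mean is a precision-weighted average: μ_n = (τ₀μ₀ + τ_data·x̄)/(τ₀+τ_data), with τ₀=1/σ₀² and τ_data=n/σ².
Here τ₀ = 1/51.5 = 0.019417 and τ_data = 28/60.6 = 0.462046, so τ_n = 0.481463.
Rearranging for μ₀: μ₀ = (μ_n·τ_n − τ_data·x̄)/τ₀ = (57.2265·0.481463 − 0.462046·57.9) / 0.019417 = 0.799979/0.019417 ≈ 41.2.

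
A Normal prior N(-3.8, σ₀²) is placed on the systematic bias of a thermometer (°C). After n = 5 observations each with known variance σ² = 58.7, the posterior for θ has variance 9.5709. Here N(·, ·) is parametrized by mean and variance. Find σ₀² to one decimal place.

σ₀² = 51.8

Posterior precision equals prior precision plus data precision: 1/σ_n² = 1/σ₀² + n/σ².
So 1/σ₀² = 1/9.5709 − 5/58.7 = 0.104483 − 0.085179 = 0.019304.
Hence σ₀² = 1/0.019304 ≈ 51.8.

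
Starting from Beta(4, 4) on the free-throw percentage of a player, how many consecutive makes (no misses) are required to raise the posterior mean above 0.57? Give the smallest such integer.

k = 2

After k makes and 0 misses the posterior is Beta(4+k, 4), with mean (4+k)/(4+4+k).
Set (4+k)/(8+k) > 0.57 and solve: k > (0.57·8 − 4)/(1 − 0.57) = 1.302.
The smallest integer exceeding 1.302 is 2, and checking k=2: (6)/(10) = 0.6000 > 0.57.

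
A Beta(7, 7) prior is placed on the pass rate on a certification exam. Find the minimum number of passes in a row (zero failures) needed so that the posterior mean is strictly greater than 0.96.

k = 162

After k passes and 0 failures the posterior is Beta(7+k, 7), with mean (7+k)/(7+7+k).
Set (7+k)/(14+k) > 0.96 and solve: k > (0.96·14 − 7)/(1 − 0.96) = 161.000.
The smallest integer exceeding 161.000 is 162, and checking k=162: (169)/(176) = 0.9602 > 0.96.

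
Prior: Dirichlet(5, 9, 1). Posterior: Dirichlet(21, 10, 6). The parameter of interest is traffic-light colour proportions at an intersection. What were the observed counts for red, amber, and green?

counts (16, 1, 5)

For a Dirichlet(α) prior with multinomial counts c, the posterior is Dirichlet(α + c) componentwise.
Counts are posterior − prior componentwise: 21−5=16, 10−9=1, 6−1=5.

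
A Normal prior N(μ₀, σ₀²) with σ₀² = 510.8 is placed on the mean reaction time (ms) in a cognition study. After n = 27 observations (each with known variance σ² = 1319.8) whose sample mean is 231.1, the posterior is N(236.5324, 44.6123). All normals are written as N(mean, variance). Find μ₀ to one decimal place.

μ₀ = 293.3

The posterior mean is a precision-weighted average: μ_n = (τ₀μ₀ + τ_data·x̄)/(τ₀+τ_data), with τ₀=1/σ₀² and τ_data=n/σ².
Here τ₀ = 1/510.8 = 0.001958 and τ_data = 27/1319.8 = 0.020458, so τ_n = 0.022416.
Rearranging for μ₀: μ₀ = (μ_n·τ_n − τ_data·x̄)/τ₀ = (236.5324·0.022416 − 0.020458·231.1) / 0.001958 = 0.574266/0.001958 ≈ 293.3.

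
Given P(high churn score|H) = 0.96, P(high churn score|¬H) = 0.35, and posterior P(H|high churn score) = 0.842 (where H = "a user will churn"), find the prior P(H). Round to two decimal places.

P(H) = 0.66

Bayes' rule in odds form gives O(H|E) = O(H)·[P(E|H)/P(E|¬H)], hence O(H) = O(H|E)/LR.
Posterior odds = 0.842/(1−0.842) = 5.3291. LR = 0.96/0.35 = 2.7429.
Prior odds = 5.3291/2.7429 = 1.9429, so P(H) = 1.9429/(1+1.9429) ≈ 0.66.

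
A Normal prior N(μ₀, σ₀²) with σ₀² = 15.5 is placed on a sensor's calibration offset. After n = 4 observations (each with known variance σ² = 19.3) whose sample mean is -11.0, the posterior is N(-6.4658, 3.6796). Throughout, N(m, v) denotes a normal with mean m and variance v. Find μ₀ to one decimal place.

μ₀ = 8.1

The posterior mean is a precision-weighted average: μ_n = (τ₀μ₀ + τ_data·x̄)/(τ₀+τ_data), with τ₀=1/σ₀² and τ_data=n/σ².
Here τ₀ = 1/15.5 = 0.064516 and τ_data = 4/19.3 = 0.207254, so τ_n = 0.271770.
Rearranging for μ₀: μ₀ = (μ_n·τ_n − τ_data·x̄)/τ₀ = (-6.4658·0.271770 − 0.207254·-11.0) / 0.064516 = 0.522584/0.064516 ≈ 8.1.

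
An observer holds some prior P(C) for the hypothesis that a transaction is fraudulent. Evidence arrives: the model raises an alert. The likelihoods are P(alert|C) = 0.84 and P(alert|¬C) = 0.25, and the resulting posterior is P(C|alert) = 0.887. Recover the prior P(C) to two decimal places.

Bayes' rule in odds form gives O(C|E) = O(C)·[P(E|C)/P(E|¬C)], hence O(C) = O(C|E)/LR.
Posterior odds = 0.887/(1−0.887) = 7.8496. LR = 0.84/0.25 = 3.3600.
Prior odds = 7.8496/3.3600 = 2.3362, so P(C) = 2.3362/(1+2.3362) ≈ 0.70.

P(C) = 0.70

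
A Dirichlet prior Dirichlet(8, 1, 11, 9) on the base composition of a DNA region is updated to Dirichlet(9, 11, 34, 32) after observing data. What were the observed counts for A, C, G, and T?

counts (1, 10, 23, 23)

For a Dirichlet(α) prior with multinomial counts c, the posterior is Dirichlet(α + c) componentwise.
Counts are posterior − prior componentwise: 9−8=1, 11−1=10, 34−11=23, 32−9=23.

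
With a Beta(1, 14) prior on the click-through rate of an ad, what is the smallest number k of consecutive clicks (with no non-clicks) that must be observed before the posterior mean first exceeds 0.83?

k = 68

After k clicks and 0 non-clicks the posterior is Beta(1+k, 14), with mean (1+k)/(1+14+k).
Set (1+k)/(15+k) > 0.83 and solve: k > (0.83·15 − 1)/(1 − 0.83) = 67.353.
The smallest integer exceeding 67.353 is 68.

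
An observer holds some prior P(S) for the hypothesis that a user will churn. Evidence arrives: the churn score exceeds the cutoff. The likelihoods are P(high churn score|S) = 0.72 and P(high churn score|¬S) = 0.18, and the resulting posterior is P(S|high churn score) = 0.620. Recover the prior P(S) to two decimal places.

Bayes' rule in odds form gives O(S|E) = O(S)·[P(E|S)/P(E|¬S)], hence O(S) = O(S|E)/LR.
Posterior odds = 0.620/(1−0.620) = 1.6316. LR = 0.72/0.18 = 4.0000.
Prior odds = 1.6316/4.0000 = 0.4079, so P(S) = 0.4079/(1+0.4079) ≈ 0.29.

P(S) = 0.29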